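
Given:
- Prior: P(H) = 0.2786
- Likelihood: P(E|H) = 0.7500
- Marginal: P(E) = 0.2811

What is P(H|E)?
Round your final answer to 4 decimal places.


Using Bayes' theorem:

P(H|E) = P(E|H) × P(H) / P(E)
       = 0.7500 × 0.2786 / 0.2811
       = 0.20895000 / 0.2811
       = 0.7433

The evidence strengthens our belief in H.
Prior: 0.2786 → Posterior: 0.7433


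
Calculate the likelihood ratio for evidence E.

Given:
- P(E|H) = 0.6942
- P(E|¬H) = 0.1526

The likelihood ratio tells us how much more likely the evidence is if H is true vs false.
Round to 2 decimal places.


Likelihood Ratio (LR) = P(E|H) / P(E|¬H)

LR = 0.6942 / 0.1526
   = 4.55

The evidence is 4.55 times more likely if H is true than if H is false.
LR > 1, so observing E raises the odds in favor of H.


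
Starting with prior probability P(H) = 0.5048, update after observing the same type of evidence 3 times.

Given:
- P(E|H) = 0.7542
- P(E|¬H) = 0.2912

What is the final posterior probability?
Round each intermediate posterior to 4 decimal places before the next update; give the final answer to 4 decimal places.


Sequential Bayesian updating:

Initial prior: P(H) = 0.5048

Update 1:
  P(E) = 0.7542 × 0.5048 + 0.2912 × 0.4952 = 0.38072016 + 0.14420224 = 0.52492240
  P(H|E) = 0.38072016 / 0.52492240 = 0.7253

Update 2:
  P(E) = 0.7542 × 0.7253 + 0.2912 × 0.2747 = 0.54702126 + 0.07999264 = 0.62701390
  P(H|E) = 0.54702126 / 0.62701390 = 0.8724

Update 3:
  P(E) = 0.7542 × 0.8724 + 0.2912 × 0.1276 = 0.65796408 + 0.03715712 = 0.69512120
  P(H|E) = 0.65796408 / 0.69512120 = 0.9465

Final posterior: 0.9465


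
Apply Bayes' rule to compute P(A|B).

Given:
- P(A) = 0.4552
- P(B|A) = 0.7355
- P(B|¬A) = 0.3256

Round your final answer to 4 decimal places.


Bayes' theorem: P(A|B) = P(B|A) × P(A) / P(B)

Step 1: Calculate P(B) using law of total probability
P(B) = P(B|A)P(A) + P(B|¬A)P(¬A)
     = 0.7355 × 0.4552 + 0.3256 × 0.5448
     = 0.33479960 + 0.17738688
     = 0.51218648

Step 2: Apply Bayes' theorem
P(A|B) = P(B|A) × P(A) / P(B)
       = 0.33479960 / 0.51218648
       = 0.6537


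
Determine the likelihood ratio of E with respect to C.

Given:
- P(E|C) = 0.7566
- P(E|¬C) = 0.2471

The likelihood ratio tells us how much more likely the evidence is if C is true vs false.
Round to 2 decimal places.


Likelihood Ratio (LR) = P(E|C) / P(E|¬C)

LR = 0.7566 / 0.2471
   = 3.06

The evidence is 3.06 times more likely if C is true than if C is false.
Because LR exceeds 1, E is evidence for C.


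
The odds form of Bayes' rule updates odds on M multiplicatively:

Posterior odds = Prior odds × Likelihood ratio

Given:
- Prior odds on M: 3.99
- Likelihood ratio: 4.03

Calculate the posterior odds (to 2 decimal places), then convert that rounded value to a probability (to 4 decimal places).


Step 1: Calculate posterior odds
Posterior odds = Prior odds × LR
               = 3.99 × 4.03
               = 16.08

Step 2: Convert to probability
P(M|E) = Posterior odds / (1 + Posterior odds)
       = 16.08 / (1 + 16.08)
       = 16.08 / 17.08
       = 0.9415

The evidence increased P(M) from 0.7996 to 0.9415.


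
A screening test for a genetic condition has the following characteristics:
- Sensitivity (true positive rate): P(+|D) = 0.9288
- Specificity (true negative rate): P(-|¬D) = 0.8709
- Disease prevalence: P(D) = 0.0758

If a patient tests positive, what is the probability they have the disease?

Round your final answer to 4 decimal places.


Let D = has disease, + = positive test

Given:
- P(D) = 0.0758 (prevalence)
- P(+|D) = 0.9288 (sensitivity)
- P(-|¬D) = 0.8709 (specificity)
- P(+|¬D) = 0.1291 (false positive rate = 1 - specificity)

Step 1: Find P(+)
P(+) = P(+|D)P(D) + P(+|¬D)P(¬D)
     = 0.9288 × 0.0758 + 0.1291 × 0.9242
     = 0.07040304 + 0.11931422
     = 0.18971726

Step 2: Apply Bayes' theorem for P(D|+)
P(D|+) = P(+|D)P(D) / P(+)
       = 0.07040304 / 0.18971726
       = 0.3711


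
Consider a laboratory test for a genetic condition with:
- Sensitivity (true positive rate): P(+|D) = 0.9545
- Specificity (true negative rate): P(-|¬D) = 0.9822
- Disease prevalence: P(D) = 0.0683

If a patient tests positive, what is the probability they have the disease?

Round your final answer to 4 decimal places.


Let D = has disease, + = positive test

Given:
- P(D) = 0.0683 (prevalence)
- P(+|D) = 0.9545 (sensitivity)
- P(-|¬D) = 0.9822 (specificity)
- P(+|¬D) = 0.0178 (false positive rate = 1 - specificity)

Step 1: Find P(+)
P(+) = P(+|D)P(D) + P(+|¬D)P(¬D)
     = 0.9545 × 0.0683 + 0.0178 × 0.9317
     = 0.06519235 + 0.01658426
     = 0.08177661

Step 2: Apply Bayes' theorem for P(D|+)
P(D|+) = P(+|D)P(D) / P(+)
       = 0.06519235 / 0.08177661
       = 0.7972


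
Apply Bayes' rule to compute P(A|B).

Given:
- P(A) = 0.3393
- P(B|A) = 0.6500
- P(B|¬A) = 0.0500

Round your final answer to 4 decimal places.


Bayes' theorem: P(A|B) = P(B|A) × P(A) / P(B)

Step 1: Calculate P(B) using law of total probability
P(B) = P(B|A)P(A) + P(B|¬A)P(¬A)
     = 0.6500 × 0.3393 + 0.0500 × 0.6607
     = 0.22054500 + 0.03303500
     = 0.25358000

Step 2: Apply Bayes' theorem
P(A|B) = P(B|A) × P(A) / P(B)
       = 0.22054500 / 0.25358000
       = 0.8697


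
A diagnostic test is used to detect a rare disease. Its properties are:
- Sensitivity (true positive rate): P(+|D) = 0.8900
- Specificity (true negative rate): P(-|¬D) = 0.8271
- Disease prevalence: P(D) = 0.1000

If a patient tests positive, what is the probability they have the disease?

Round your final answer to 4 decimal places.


Let D = has disease, + = positive test

Given:
- P(D) = 0.1000 (prevalence)
- P(+|D) = 0.8900 (sensitivity)
- P(-|¬D) = 0.8271 (specificity)
- P(+|¬D) = 0.1729 (false positive rate = 1 - specificity)

Step 1: Find P(+)
P(+) = P(+|D)P(D) + P(+|¬D)P(¬D)
     = 0.8900 × 0.1000 + 0.1729 × 0.9000
     = 0.08900000 + 0.15561000
     = 0.24461000

Step 2: Apply Bayes' theorem for P(D|+)
P(D|+) = P(+|D)P(D) / P(+)
       = 0.08900000 / 0.24461000
       = 0.3638


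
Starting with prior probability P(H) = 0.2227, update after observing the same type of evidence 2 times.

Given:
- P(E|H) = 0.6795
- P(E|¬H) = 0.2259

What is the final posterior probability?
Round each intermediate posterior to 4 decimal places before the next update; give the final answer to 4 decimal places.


Sequential Bayesian updating:

Initial prior: P(H) = 0.2227

Update 1:
  P(E) = 0.6795 × 0.2227 + 0.2259 × 0.7773 = 0.15132465 + 0.17559207 = 0.32691672
  P(H|E) = 0.15132465 / 0.32691672 = 0.4629

Update 2:
  P(E) = 0.6795 × 0.4629 + 0.2259 × 0.5371 = 0.31454055 + 0.12133089 = 0.43587144
  P(H|E) = 0.31454055 / 0.43587144 = 0.7216

Final posterior: 0.7216


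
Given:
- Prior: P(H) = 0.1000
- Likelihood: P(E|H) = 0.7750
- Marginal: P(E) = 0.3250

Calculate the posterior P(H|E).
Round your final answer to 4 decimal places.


Using Bayes' theorem:

P(H|E) = P(E|H) × P(H) / P(E)
       = 0.7750 × 0.1000 / 0.3250
       = 0.07750000 / 0.3250
       = 0.2385

The evidence strengthens our belief in H.
Prior: 0.1000 → Posterior: 0.2385


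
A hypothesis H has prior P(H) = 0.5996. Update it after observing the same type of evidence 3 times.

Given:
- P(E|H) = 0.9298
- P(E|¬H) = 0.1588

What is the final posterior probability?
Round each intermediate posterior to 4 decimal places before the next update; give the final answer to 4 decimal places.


Sequential Bayesian updating:

Initial prior: P(H) = 0.5996

Update 1:
  P(E) = 0.9298 × 0.5996 + 0.1588 × 0.4004 = 0.55750808 + 0.06358352 = 0.62109160
  P(H|E) = 0.55750808 / 0.62109160 = 0.8976

Update 2:
  P(E) = 0.9298 × 0.8976 + 0.1588 × 0.1024 = 0.83458848 + 0.01626112 = 0.85084960
  P(H|E) = 0.83458848 / 0.85084960 = 0.9809

Update 3:
  P(E) = 0.9298 × 0.9809 + 0.1588 × 0.0191 = 0.91204082 + 0.00303308 = 0.91507390
  P(H|E) = 0.91204082 / 0.91507390 = 0.9967

Final posterior: 0.9967


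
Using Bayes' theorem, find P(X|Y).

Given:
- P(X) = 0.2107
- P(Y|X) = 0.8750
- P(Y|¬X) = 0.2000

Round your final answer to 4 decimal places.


Bayes' theorem: P(X|Y) = P(Y|X) × P(X) / P(Y)

Step 1: Calculate P(Y) using law of total probability
P(Y) = P(Y|X)P(X) + P(Y|¬X)P(¬X)
     = 0.8750 × 0.2107 + 0.2000 × 0.7893
     = 0.18436250 + 0.15786000
     = 0.34222250

Step 2: Apply Bayes' theorem
P(X|Y) = P(Y|X) × P(X) / P(Y)
       = 0.18436250 / 0.34222250
       = 0.5387


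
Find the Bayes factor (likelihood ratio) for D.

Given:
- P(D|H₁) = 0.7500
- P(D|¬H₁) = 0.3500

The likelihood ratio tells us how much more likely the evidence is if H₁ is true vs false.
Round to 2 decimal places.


Likelihood Ratio (LR) = P(D|H₁) / P(D|¬H₁)

LR = 0.7500 / 0.3500
   = 2.14

The evidence is 2.14 times more likely if H₁ is true than if H₁ is false.
LR > 1, so observing D raises the odds in favor of H₁.


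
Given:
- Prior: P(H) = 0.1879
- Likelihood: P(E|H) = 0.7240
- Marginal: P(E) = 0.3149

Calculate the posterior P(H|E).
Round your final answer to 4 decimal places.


Using Bayes' theorem:

P(H|E) = P(E|H) × P(H) / P(E)
       = 0.7240 × 0.1879 / 0.3149
       = 0.13603960 / 0.3149
       = 0.4320

The evidence strengthens our belief in H.
Prior: 0.1879 → Posterior: 0.4320


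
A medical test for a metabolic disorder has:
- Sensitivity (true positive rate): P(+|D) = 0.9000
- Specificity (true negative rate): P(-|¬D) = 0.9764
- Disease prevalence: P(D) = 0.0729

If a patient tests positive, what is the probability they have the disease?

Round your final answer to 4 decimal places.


Let D = has disease, + = positive test

Given:
- P(D) = 0.0729 (prevalence)
- P(+|D) = 0.9000 (sensitivity)
- P(-|¬D) = 0.9764 (specificity)
- P(+|¬D) = 0.0236 (false positive rate = 1 - specificity)

Step 1: Find P(+)
P(+) = P(+|D)P(D) + P(+|¬D)P(¬D)
     = 0.9000 × 0.0729 + 0.0236 × 0.9271
     = 0.06561000 + 0.02187956
     = 0.08748956

Step 2: Apply Bayes' theorem for P(D|+)
P(D|+) = P(+|D)P(D) / P(+)
       = 0.06561000 / 0.08748956
       = 0.7499


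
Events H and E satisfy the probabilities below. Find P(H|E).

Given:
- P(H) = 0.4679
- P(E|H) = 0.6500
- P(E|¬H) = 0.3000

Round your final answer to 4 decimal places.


Bayes' theorem: P(H|E) = P(E|H) × P(H) / P(E)

Step 1: Calculate P(E) using law of total probability
P(E) = P(E|H)P(H) + P(E|¬H)P(¬H)
     = 0.6500 × 0.4679 + 0.3000 × 0.5321
     = 0.30413500 + 0.15963000
     = 0.46376500

Step 2: Apply Bayes' theorem
P(H|E) = P(E|H) × P(H) / P(E)
       = 0.30413500 / 0.46376500
       = 0.6558


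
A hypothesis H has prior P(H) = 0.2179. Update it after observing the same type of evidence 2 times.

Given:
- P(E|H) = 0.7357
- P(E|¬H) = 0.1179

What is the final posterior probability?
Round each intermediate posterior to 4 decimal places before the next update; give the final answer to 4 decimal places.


Sequential Bayesian updating:

Initial prior: P(H) = 0.2179

Update 1:
  P(E) = 0.7357 × 0.2179 + 0.1179 × 0.7821 = 0.16030903 + 0.09220959 = 0.25251862
  P(H|E) = 0.16030903 / 0.25251862 = 0.6348

Update 2:
  P(E) = 0.7357 × 0.6348 + 0.1179 × 0.3652 = 0.46702236 + 0.04305708 = 0.51007944
  P(H|E) = 0.46702236 / 0.51007944 = 0.9156

Final posterior: 0.9156


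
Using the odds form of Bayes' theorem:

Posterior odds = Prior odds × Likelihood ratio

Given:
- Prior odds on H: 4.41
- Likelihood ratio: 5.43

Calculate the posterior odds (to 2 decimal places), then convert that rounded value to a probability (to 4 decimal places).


Step 1: Calculate posterior odds
Posterior odds = Prior odds × LR
               = 4.41 × 5.43
               = 23.95

Step 2: Convert to probability
P(H|E) = Posterior odds / (1 + Posterior odds)
       = 23.95 / (1 + 23.95)
       = 23.95 / 24.95
       = 0.9599

The evidence increased P(H) from 0.8152 to 0.9599.


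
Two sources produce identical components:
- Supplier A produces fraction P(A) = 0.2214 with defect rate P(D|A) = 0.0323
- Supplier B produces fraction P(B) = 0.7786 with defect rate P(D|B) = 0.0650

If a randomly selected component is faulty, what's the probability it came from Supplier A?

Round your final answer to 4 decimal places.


Let A = from Supplier A, D = faulty

Given:
- P(A) = 0.2214, P(B) = 0.7786
- P(D|A) = 0.0323, P(D|B) = 0.0650

Step 1: Find P(D)
P(D) = P(D|A)P(A) + P(D|B)P(B)
     = 0.0323 × 0.2214 + 0.0650 × 0.7786
     = 0.00715122 + 0.05060900
     = 0.05776022

Step 2: Apply Bayes' theorem
P(A|D) = P(D|A)P(A) / P(D)
       = 0.00715122 / 0.05776022
       = 0.1238


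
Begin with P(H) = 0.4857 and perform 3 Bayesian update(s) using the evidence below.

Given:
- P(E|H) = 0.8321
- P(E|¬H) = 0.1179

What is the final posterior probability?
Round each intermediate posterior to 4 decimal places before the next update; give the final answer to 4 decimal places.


Sequential Bayesian updating:

Initial prior: P(H) = 0.4857

Update 1:
  P(E) = 0.8321 × 0.4857 + 0.1179 × 0.5143 = 0.40415097 + 0.06063597 = 0.46478694
  P(H|E) = 0.40415097 / 0.46478694 = 0.8695

Update 2:
  P(E) = 0.8321 × 0.8695 + 0.1179 × 0.1305 = 0.72351095 + 0.01538595 = 0.73889690
  P(H|E) = 0.72351095 / 0.73889690 = 0.9792

Update 3:
  P(E) = 0.8321 × 0.9792 + 0.1179 × 0.0208 = 0.81479232 + 0.00245232 = 0.81724464
  P(H|E) = 0.81479232 / 0.81724464 = 0.9970

Final posterior: 0.9970


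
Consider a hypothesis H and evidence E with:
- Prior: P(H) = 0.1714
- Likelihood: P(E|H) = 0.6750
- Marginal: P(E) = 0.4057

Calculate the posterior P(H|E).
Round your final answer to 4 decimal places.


Using Bayes' theorem:

P(H|E) = P(E|H) × P(H) / P(E)
       = 0.6750 × 0.1714 / 0.4057
       = 0.11569500 / 0.4057
       = 0.2852

The evidence strengthens our belief in H.
Prior: 0.1714 → Posterior: 0.2852


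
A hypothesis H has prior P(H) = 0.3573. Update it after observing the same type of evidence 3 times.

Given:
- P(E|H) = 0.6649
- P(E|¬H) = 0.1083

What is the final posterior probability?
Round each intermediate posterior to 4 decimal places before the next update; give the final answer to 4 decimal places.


Sequential Bayesian updating:

Initial prior: P(H) = 0.3573

Update 1:
  P(E) = 0.6649 × 0.3573 + 0.1083 × 0.6427 = 0.23756877 + 0.06960441 = 0.30717318
  P(H|E) = 0.23756877 / 0.30717318 = 0.7734

Update 2:
  P(E) = 0.6649 × 0.7734 + 0.1083 × 0.2266 = 0.51423366 + 0.02454078 = 0.53877444
  P(H|E) = 0.51423366 / 0.53877444 = 0.9545

Update 3:
  P(E) = 0.6649 × 0.9545 + 0.1083 × 0.0455 = 0.63464705 + 0.00492765 = 0.63957470
  P(H|E) = 0.63464705 / 0.63957470 = 0.9923

Final posterior: 0.9923


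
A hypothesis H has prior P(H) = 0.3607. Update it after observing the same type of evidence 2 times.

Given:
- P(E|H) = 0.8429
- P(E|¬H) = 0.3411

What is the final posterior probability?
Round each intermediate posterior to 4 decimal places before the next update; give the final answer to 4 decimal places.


Sequential Bayesian updating:

Initial prior: P(H) = 0.3607

Update 1:
  P(E) = 0.8429 × 0.3607 + 0.3411 × 0.6393 = 0.30403403 + 0.21806523 = 0.52209926
  P(H|E) = 0.30403403 / 0.52209926 = 0.5823

Update 2:
  P(E) = 0.8429 × 0.5823 + 0.3411 × 0.4177 = 0.49082067 + 0.14247747 = 0.63329814
  P(H|E) = 0.49082067 / 0.63329814 = 0.7750

Final posterior: 0.7750


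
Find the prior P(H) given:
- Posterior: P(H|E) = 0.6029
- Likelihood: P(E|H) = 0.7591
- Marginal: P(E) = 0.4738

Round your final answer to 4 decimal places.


From Bayes' theorem: P(H|E) = P(E|H) × P(H) / P(E)

Rearranging for P(H):
P(H) = P(H|E) × P(E) / P(E|H)
     = 0.6029 × 0.4738 / 0.7591
     = 0.28565402 / 0.7591
     = 0.3763


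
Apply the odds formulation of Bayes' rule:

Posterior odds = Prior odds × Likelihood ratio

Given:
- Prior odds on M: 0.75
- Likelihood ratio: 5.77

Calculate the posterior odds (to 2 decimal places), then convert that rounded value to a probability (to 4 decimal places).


Step 1: Calculate posterior odds
Posterior odds = Prior odds × LR
               = 0.75 × 5.77
               = 4.33

Step 2: Convert to probability
P(M|E) = Posterior odds / (1 + Posterior odds)
       = 4.33 / (1 + 4.33)
       = 4.33 / 5.33
       = 0.8124

The evidence increased P(M) from 0.4286 to 0.8124.


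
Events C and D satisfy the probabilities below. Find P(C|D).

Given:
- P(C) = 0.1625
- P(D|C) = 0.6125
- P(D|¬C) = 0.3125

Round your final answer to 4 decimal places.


Bayes' theorem: P(C|D) = P(D|C) × P(C) / P(D)

Step 1: Calculate P(D) using law of total probability
P(D) = P(D|C)P(C) + P(D|¬C)P(¬C)
     = 0.6125 × 0.1625 + 0.3125 × 0.8375
     = 0.09953125 + 0.26171875
     = 0.36125000

Step 2: Apply Bayes' theorem
P(C|D) = P(D|C) × P(C) / P(D)
       = 0.09953125 / 0.36125000
       = 0.2755


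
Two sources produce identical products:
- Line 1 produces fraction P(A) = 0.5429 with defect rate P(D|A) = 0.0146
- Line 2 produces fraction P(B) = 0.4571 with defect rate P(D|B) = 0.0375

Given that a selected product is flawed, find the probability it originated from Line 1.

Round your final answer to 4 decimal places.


Let A = from Line 1, D = flawed

Given:
- P(A) = 0.5429, P(B) = 0.4571
- P(D|A) = 0.0146, P(D|B) = 0.0375

Step 1: Find P(D)
P(D) = P(D|A)P(A) + P(D|B)P(B)
     = 0.0146 × 0.5429 + 0.0375 × 0.4571
     = 0.00792634 + 0.01714125
     = 0.02506759

Step 2: Apply Bayes' theorem
P(A|D) = P(D|A)P(A) / P(D)
       = 0.00792634 / 0.02506759
       = 0.3162


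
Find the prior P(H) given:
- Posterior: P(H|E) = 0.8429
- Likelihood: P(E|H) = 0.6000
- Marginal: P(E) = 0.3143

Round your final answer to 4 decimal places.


From Bayes' theorem: P(H|E) = P(E|H) × P(H) / P(E)

Rearranging for P(H):
P(H) = P(H|E) × P(E) / P(E|H)
     = 0.8429 × 0.3143 / 0.6000
     = 0.26492347 / 0.6000
     = 0.4415


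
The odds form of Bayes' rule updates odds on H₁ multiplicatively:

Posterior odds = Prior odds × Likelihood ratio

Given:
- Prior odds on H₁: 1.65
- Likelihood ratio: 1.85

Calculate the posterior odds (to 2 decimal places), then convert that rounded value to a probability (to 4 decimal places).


Step 1: Calculate posterior odds
Posterior odds = Prior odds × LR
               = 1.65 × 1.85
               = 3.05

Step 2: Convert to probability
P(H₁|E) = Posterior odds / (1 + Posterior odds)
       = 3.05 / (1 + 3.05)
       = 3.05 / 4.05
       = 0.7531

The evidence increased P(H₁) from 0.6226 to 0.7531.


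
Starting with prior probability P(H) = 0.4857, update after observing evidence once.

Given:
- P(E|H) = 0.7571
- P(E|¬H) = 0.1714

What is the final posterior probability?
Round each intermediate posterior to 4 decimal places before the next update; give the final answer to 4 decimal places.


Sequential Bayesian updating:

Initial prior: P(H) = 0.4857

Update 1:
  P(E) = 0.7571 × 0.4857 + 0.1714 × 0.5143 = 0.36772347 + 0.08815102 = 0.45587449
  P(H|E) = 0.36772347 / 0.45587449 = 0.8066

Final posterior: 0.8066


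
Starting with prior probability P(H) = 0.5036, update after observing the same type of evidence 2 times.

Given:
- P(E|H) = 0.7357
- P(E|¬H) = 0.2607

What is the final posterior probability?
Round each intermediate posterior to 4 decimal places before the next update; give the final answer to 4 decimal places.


Sequential Bayesian updating:

Initial prior: P(H) = 0.5036

Update 1:
  P(E) = 0.7357 × 0.5036 + 0.2607 × 0.4964 = 0.37049852 + 0.12941148 = 0.49991000
  P(H|E) = 0.37049852 / 0.49991000 = 0.7411

Update 2:
  P(E) = 0.7357 × 0.7411 + 0.2607 × 0.2589 = 0.54522727 + 0.06749523 = 0.61272250
  P(H|E) = 0.54522727 / 0.61272250 = 0.8898

Final posterior: 0.8898


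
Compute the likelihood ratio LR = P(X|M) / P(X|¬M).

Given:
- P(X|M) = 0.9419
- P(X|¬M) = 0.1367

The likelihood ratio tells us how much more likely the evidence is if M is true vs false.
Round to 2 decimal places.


Likelihood Ratio (LR) = P(X|M) / P(X|¬M)

LR = 0.9419 / 0.1367
   = 6.89

The evidence is 6.89 times more likely if M is true than if M is false.
Because LR exceeds 1, X is evidence for M.


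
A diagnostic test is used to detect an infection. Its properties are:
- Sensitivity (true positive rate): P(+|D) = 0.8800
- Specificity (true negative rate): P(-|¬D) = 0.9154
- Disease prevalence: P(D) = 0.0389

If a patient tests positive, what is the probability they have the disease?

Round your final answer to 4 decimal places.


Let D = has disease, + = positive test

Given:
- P(D) = 0.0389 (prevalence)
- P(+|D) = 0.8800 (sensitivity)
- P(-|¬D) = 0.9154 (specificity)
- P(+|¬D) = 0.0846 (false positive rate = 1 - specificity)

Step 1: Find P(+)
P(+) = P(+|D)P(D) + P(+|¬D)P(¬D)
     = 0.8800 × 0.0389 + 0.0846 × 0.9611
     = 0.03423200 + 0.08130906
     = 0.11554106

Step 2: Apply Bayes' theorem for P(D|+)
P(D|+) = P(+|D)P(D) / P(+)
       = 0.03423200 / 0.11554106
       = 0.2963


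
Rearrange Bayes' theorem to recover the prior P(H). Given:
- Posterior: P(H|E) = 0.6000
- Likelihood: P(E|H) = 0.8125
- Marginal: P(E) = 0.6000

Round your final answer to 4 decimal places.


From Bayes' theorem: P(H|E) = P(E|H) × P(H) / P(E)

Rearranging for P(H):
P(H) = P(H|E) × P(E) / P(E|H)
     = 0.6000 × 0.6000 / 0.8125
     = 0.36000000 / 0.8125
     = 0.4431


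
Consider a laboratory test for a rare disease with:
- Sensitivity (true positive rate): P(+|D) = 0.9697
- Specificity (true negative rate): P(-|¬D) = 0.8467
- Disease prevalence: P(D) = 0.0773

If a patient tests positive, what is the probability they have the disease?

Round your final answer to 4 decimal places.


Let D = has disease, + = positive test

Given:
- P(D) = 0.0773 (prevalence)
- P(+|D) = 0.9697 (sensitivity)
- P(-|¬D) = 0.8467 (specificity)
- P(+|¬D) = 0.1533 (false positive rate = 1 - specificity)

Step 1: Find P(+)
P(+) = P(+|D)P(D) + P(+|¬D)P(¬D)
     = 0.9697 × 0.0773 + 0.1533 × 0.9227
     = 0.07495781 + 0.14144991
     = 0.21640772

Step 2: Apply Bayes' theorem for P(D|+)
P(D|+) = P(+|D)P(D) / P(+)
       = 0.07495781 / 0.21640772
       = 0.3464


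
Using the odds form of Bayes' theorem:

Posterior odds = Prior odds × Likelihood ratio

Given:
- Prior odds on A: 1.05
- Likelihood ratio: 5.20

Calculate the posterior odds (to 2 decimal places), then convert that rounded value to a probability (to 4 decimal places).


Step 1: Calculate posterior odds
Posterior odds = Prior odds × LR
               = 1.05 × 5.20
               = 5.46

Step 2: Convert to probability
P(A|E) = Posterior odds / (1 + Posterior odds)
       = 5.46 / (1 + 5.46)
       = 5.46 / 6.46
       = 0.8452

The evidence increased P(A) from 0.5122 to 0.8452.


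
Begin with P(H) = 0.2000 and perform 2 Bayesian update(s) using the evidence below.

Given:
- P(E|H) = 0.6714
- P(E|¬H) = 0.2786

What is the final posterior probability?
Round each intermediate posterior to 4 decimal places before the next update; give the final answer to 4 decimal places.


Sequential Bayesian updating:

Initial prior: P(H) = 0.2000

Update 1:
  P(E) = 0.6714 × 0.2000 + 0.2786 × 0.8000 = 0.13428000 + 0.22288000 = 0.35716000
  P(H|E) = 0.13428000 / 0.35716000 = 0.3760

Update 2:
  P(E) = 0.6714 × 0.3760 + 0.2786 × 0.6240 = 0.25244640 + 0.17384640 = 0.42629280
  P(H|E) = 0.25244640 / 0.42629280 = 0.5922

Final posterior: 0.5922


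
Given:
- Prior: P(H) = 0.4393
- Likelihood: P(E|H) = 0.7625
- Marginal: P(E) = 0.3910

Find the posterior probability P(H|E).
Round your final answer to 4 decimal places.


Using Bayes' theorem:

P(H|E) = P(E|H) × P(H) / P(E)
       = 0.7625 × 0.4393 / 0.3910
       = 0.33496625 / 0.3910
       = 0.8567

The evidence strengthens our belief in H.
Prior: 0.4393 → Posterior: 0.8567


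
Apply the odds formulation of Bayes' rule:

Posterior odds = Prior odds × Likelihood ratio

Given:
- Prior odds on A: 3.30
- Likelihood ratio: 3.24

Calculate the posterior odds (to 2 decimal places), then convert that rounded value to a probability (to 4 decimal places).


Step 1: Calculate posterior odds
Posterior odds = Prior odds × LR
               = 3.30 × 3.24
               = 10.69

Step 2: Convert to probability
P(A|E) = Posterior odds / (1 + Posterior odds)
       = 10.69 / (1 + 10.69)
       = 10.69 / 11.69
       = 0.9145

The evidence increased P(A) from 0.7674 to 0.9145.


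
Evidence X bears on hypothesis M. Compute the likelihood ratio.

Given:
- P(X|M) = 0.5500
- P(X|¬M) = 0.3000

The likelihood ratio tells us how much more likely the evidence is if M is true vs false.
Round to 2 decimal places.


Likelihood Ratio (LR) = P(X|M) / P(X|¬M)

LR = 0.5500 / 0.3000
   = 1.83

The evidence is 1.83 times more likely if M is true than if M is false.
Because LR exceeds 1, X is evidence for M.


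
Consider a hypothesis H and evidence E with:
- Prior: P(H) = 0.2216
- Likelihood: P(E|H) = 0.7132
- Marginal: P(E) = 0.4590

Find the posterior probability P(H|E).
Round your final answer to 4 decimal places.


Using Bayes' theorem:

P(H|E) = P(E|H) × P(H) / P(E)
       = 0.7132 × 0.2216 / 0.4590
       = 0.15804512 / 0.4590
       = 0.3443

The evidence strengthens our belief in H.
Prior: 0.2216 → Posterior: 0.3443


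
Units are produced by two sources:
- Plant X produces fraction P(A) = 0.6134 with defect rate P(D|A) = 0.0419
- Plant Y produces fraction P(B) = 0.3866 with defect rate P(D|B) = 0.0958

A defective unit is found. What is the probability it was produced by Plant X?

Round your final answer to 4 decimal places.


Let A = from Plant X, D = defective

Given:
- P(A) = 0.6134, P(B) = 0.3866
- P(D|A) = 0.0419, P(D|B) = 0.0958

Step 1: Find P(D)
P(D) = P(D|A)P(A) + P(D|B)P(B)
     = 0.0419 × 0.6134 + 0.0958 × 0.3866
     = 0.02570146 + 0.03703628
     = 0.06273774

Step 2: Apply Bayes' theorem
P(A|D) = P(D|A)P(A) / P(D)
       = 0.02570146 / 0.06273774
       = 0.4097


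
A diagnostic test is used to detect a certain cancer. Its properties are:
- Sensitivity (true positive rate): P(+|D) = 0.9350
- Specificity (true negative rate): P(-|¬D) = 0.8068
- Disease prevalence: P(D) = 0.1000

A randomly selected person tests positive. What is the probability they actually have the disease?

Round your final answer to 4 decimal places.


Let D = has disease, + = positive test

Given:
- P(D) = 0.1000 (prevalence)
- P(+|D) = 0.9350 (sensitivity)
- P(-|¬D) = 0.8068 (specificity)
- P(+|¬D) = 0.1932 (false positive rate = 1 - specificity)

Step 1: Find P(+)
P(+) = P(+|D)P(D) + P(+|¬D)P(¬D)
     = 0.9350 × 0.1000 + 0.1932 × 0.9000
     = 0.09350000 + 0.17388000
     = 0.26738000

Step 2: Apply Bayes' theorem for P(D|+)
P(D|+) = P(+|D)P(D) / P(+)
       = 0.09350000 / 0.26738000
       = 0.3497


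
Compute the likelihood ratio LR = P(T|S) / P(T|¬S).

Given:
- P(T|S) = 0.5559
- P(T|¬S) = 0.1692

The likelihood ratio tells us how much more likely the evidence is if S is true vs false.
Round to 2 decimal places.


Likelihood Ratio (LR) = P(T|S) / P(T|¬S)

LR = 0.5559 / 0.1692
   = 3.29

The evidence is 3.29 times more likely if S is true than if S is false.
LR > 1, so observing T raises the odds in favor of S.


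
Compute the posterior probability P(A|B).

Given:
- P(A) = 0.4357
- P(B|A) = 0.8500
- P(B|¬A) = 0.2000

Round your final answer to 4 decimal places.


Bayes' theorem: P(A|B) = P(B|A) × P(A) / P(B)

Step 1: Calculate P(B) using law of total probability
P(B) = P(B|A)P(A) + P(B|¬A)P(¬A)
     = 0.8500 × 0.4357 + 0.2000 × 0.5643
     = 0.37034500 + 0.11286000
     = 0.48320500

Step 2: Apply Bayes' theorem
P(A|B) = P(B|A) × P(A) / P(B)
       = 0.37034500 / 0.48320500
       = 0.7664


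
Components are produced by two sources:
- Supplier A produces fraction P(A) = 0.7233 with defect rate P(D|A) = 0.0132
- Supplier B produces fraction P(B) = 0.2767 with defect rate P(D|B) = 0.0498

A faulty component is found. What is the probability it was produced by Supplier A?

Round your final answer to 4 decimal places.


Let A = from Supplier A, D = faulty

Given:
- P(A) = 0.7233, P(B) = 0.2767
- P(D|A) = 0.0132, P(D|B) = 0.0498

Step 1: Find P(D)
P(D) = P(D|A)P(A) + P(D|B)P(B)
     = 0.0132 × 0.7233 + 0.0498 × 0.2767
     = 0.00954756 + 0.01377966
     = 0.02332722

Step 2: Apply Bayes' theorem
P(A|D) = P(D|A)P(A) / P(D)
       = 0.00954756 / 0.02332722
       = 0.4093


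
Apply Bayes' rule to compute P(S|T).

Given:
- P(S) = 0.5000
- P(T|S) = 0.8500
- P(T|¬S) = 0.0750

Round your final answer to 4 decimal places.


Bayes' theorem: P(S|T) = P(T|S) × P(S) / P(T)

Step 1: Calculate P(T) using law of total probability
P(T) = P(T|S)P(S) + P(T|¬S)P(¬S)
     = 0.8500 × 0.5000 + 0.0750 × 0.5000
     = 0.42500000 + 0.03750000
     = 0.46250000

Step 2: Apply Bayes' theorem
P(S|T) = P(T|S) × P(S) / P(T)
       = 0.42500000 / 0.46250000
       = 0.9189


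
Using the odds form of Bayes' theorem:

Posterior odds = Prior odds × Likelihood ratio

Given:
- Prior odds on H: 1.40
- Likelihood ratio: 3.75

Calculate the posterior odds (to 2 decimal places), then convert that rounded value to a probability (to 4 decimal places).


Step 1: Calculate posterior odds
Posterior odds = Prior odds × LR
               = 1.40 × 3.75
               = 5.25

Step 2: Convert to probability
P(H|E) = Posterior odds / (1 + Posterior odds)
       = 5.25 / (1 + 5.25)
       = 5.25 / 6.25
       = 0.8400

The evidence increased P(H) from 0.5833 to 0.8400.


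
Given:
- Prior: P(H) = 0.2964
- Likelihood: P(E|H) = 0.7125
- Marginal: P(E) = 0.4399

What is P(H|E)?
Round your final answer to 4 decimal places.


Using Bayes' theorem:

P(H|E) = P(E|H) × P(H) / P(E)
       = 0.7125 × 0.2964 / 0.4399
       = 0.21118500 / 0.4399
       = 0.4801

The evidence strengthens our belief in H.
Prior: 0.2964 → Posterior: 0.4801


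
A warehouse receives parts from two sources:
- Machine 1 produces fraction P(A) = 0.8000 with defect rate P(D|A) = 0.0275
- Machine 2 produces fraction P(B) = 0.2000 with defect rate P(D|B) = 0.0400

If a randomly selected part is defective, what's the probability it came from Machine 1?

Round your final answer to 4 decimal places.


Let A = from Machine 1, D = defective

Given:
- P(A) = 0.8000, P(B) = 0.2000
- P(D|A) = 0.0275, P(D|B) = 0.0400

Step 1: Find P(D)
P(D) = P(D|A)P(A) + P(D|B)P(B)
     = 0.0275 × 0.8000 + 0.0400 × 0.2000
     = 0.02200000 + 0.00800000
     = 0.03000000

Step 2: Apply Bayes' theorem
P(A|D) = P(D|A)P(A) / P(D)
       = 0.02200000 / 0.03000000
       = 0.7333


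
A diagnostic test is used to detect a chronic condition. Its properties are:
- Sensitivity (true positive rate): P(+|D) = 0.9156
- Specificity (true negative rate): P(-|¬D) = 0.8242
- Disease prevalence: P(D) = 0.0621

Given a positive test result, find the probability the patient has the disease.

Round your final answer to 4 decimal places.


Let D = has disease, + = positive test

Given:
- P(D) = 0.0621 (prevalence)
- P(+|D) = 0.9156 (sensitivity)
- P(-|¬D) = 0.8242 (specificity)
- P(+|¬D) = 0.1758 (false positive rate = 1 - specificity)

Step 1: Find P(+)
P(+) = P(+|D)P(D) + P(+|¬D)P(¬D)
     = 0.9156 × 0.0621 + 0.1758 × 0.9379
     = 0.05685876 + 0.16488282
     = 0.22174158

Step 2: Apply Bayes' theorem for P(D|+)
P(D|+) = P(+|D)P(D) / P(+)
       = 0.05685876 / 0.22174158
       = 0.2564


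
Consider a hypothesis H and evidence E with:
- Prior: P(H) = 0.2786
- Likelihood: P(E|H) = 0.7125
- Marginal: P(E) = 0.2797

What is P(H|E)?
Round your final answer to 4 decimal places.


Using Bayes' theorem:

P(H|E) = P(E|H) × P(H) / P(E)
       = 0.7125 × 0.2786 / 0.2797
       = 0.19850250 / 0.2797
       = 0.7097

The evidence strengthens our belief in H.
Prior: 0.2786 → Posterior: 0.7097


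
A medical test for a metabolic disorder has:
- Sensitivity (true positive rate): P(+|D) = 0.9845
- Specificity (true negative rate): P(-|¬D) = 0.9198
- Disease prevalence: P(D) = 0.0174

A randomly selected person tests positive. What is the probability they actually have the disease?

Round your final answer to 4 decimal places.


Let D = has disease, + = positive test

Given:
- P(D) = 0.0174 (prevalence)
- P(+|D) = 0.9845 (sensitivity)
- P(-|¬D) = 0.9198 (specificity)
- P(+|¬D) = 0.0802 (false positive rate = 1 - specificity)

Step 1: Find P(+)
P(+) = P(+|D)P(D) + P(+|¬D)P(¬D)
     = 0.9845 × 0.0174 + 0.0802 × 0.9826
     = 0.01713030 + 0.07880452
     = 0.09593482

Step 2: Apply Bayes' theorem for P(D|+)
P(D|+) = P(+|D)P(D) / P(+)
       = 0.01713030 / 0.09593482
       = 0.1786


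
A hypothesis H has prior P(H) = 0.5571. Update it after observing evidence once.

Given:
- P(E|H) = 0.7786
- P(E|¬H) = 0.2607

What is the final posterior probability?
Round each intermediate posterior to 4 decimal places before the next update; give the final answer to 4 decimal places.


Sequential Bayesian updating:

Initial prior: P(H) = 0.5571

Update 1:
  P(E) = 0.7786 × 0.5571 + 0.2607 × 0.4429 = 0.43375806 + 0.11546403 = 0.54922209
  P(H|E) = 0.43375806 / 0.54922209 = 0.7898

Final posterior: 0.7898


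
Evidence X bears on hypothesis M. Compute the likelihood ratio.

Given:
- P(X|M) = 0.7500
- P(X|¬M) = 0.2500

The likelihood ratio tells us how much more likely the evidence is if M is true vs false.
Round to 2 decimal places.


Likelihood Ratio (LR) = P(X|M) / P(X|¬M)

LR = 0.7500 / 0.2500
   = 3.00

The evidence is 3.00 times more likely if M is true than if M is false.
Because LR exceeds 1, X is evidence for M.


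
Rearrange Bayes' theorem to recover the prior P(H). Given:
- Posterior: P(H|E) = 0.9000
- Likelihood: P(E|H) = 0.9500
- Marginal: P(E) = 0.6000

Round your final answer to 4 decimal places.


From Bayes' theorem: P(H|E) = P(E|H) × P(H) / P(E)

Rearranging for P(H):
P(H) = P(H|E) × P(E) / P(E|H)
     = 0.9000 × 0.6000 / 0.9500
     = 0.54000000 / 0.9500
     = 0.5684


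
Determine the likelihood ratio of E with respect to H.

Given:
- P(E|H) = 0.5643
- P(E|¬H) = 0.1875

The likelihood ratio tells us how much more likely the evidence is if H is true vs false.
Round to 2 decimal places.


Likelihood Ratio (LR) = P(E|H) / P(E|¬H)

LR = 0.5643 / 0.1875
   = 3.01

The evidence is 3.01 times more likely if H is true than if H is false.
LR > 1, so observing E raises the odds in favor of H.


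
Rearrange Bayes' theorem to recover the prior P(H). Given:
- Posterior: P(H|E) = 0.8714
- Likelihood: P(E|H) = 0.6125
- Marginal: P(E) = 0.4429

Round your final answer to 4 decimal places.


From Bayes' theorem: P(H|E) = P(E|H) × P(H) / P(E)

Rearranging for P(H):
P(H) = P(H|E) × P(E) / P(E|H)
     = 0.8714 × 0.4429 / 0.6125
     = 0.38594306 / 0.6125
     = 0.6301


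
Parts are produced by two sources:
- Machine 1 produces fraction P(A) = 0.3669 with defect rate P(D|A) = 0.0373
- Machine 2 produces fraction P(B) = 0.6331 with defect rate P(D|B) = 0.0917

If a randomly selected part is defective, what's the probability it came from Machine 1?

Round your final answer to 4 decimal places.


Let A = from Machine 1, D = defective

Given:
- P(A) = 0.3669, P(B) = 0.6331
- P(D|A) = 0.0373, P(D|B) = 0.0917

Step 1: Find P(D)
P(D) = P(D|A)P(A) + P(D|B)P(B)
     = 0.0373 × 0.3669 + 0.0917 × 0.6331
     = 0.01368537 + 0.05805527
     = 0.07174064

Step 2: Apply Bayes' theorem
P(A|D) = P(D|A)P(A) / P(D)
       = 0.01368537 / 0.07174064
       = 0.1908


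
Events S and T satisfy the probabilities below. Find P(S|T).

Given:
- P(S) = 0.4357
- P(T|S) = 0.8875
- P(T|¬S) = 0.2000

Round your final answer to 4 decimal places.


Bayes' theorem: P(S|T) = P(T|S) × P(S) / P(T)

Step 1: Calculate P(T) using law of total probability
P(T) = P(T|S)P(S) + P(T|¬S)P(¬S)
     = 0.8875 × 0.4357 + 0.2000 × 0.5643
     = 0.38668375 + 0.11286000
     = 0.49954375

Step 2: Apply Bayes' theorem
P(S|T) = P(T|S) × P(S) / P(T)
       = 0.38668375 / 0.49954375
       = 0.7741


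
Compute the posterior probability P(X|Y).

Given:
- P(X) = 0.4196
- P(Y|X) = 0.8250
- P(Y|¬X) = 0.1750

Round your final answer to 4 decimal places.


Bayes' theorem: P(X|Y) = P(Y|X) × P(X) / P(Y)

Step 1: Calculate P(Y) using law of total probability
P(Y) = P(Y|X)P(X) + P(Y|¬X)P(¬X)
     = 0.8250 × 0.4196 + 0.1750 × 0.5804
     = 0.34617000 + 0.10157000
     = 0.44774000

Step 2: Apply Bayes' theorem
P(X|Y) = P(Y|X) × P(X) / P(Y)
       = 0.34617000 / 0.44774000
       = 0.7731


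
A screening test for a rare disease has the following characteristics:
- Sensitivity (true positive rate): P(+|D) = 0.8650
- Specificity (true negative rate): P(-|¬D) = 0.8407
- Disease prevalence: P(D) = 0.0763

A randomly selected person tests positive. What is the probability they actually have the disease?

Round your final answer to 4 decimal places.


Let D = has disease, + = positive test

Given:
- P(D) = 0.0763 (prevalence)
- P(+|D) = 0.8650 (sensitivity)
- P(-|¬D) = 0.8407 (specificity)
- P(+|¬D) = 0.1593 (false positive rate = 1 - specificity)

Step 1: Find P(+)
P(+) = P(+|D)P(D) + P(+|¬D)P(¬D)
     = 0.8650 × 0.0763 + 0.1593 × 0.9237
     = 0.06599950 + 0.14714541
     = 0.21314491

Step 2: Apply Bayes' theorem for P(D|+)
P(D|+) = P(+|D)P(D) / P(+)
       = 0.06599950 / 0.21314491
       = 0.3096


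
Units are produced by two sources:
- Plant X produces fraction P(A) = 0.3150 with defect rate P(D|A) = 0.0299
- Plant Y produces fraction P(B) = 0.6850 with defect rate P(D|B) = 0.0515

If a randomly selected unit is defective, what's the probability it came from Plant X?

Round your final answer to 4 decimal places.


Let A = from Plant X, D = defective

Given:
- P(A) = 0.3150, P(B) = 0.6850
- P(D|A) = 0.0299, P(D|B) = 0.0515

Step 1: Find P(D)
P(D) = P(D|A)P(A) + P(D|B)P(B)
     = 0.0299 × 0.3150 + 0.0515 × 0.6850
     = 0.00941850 + 0.03527750
     = 0.04469600

Step 2: Apply Bayes' theorem
P(A|D) = P(D|A)P(A) / P(D)
       = 0.00941850 / 0.04469600
       = 0.2107


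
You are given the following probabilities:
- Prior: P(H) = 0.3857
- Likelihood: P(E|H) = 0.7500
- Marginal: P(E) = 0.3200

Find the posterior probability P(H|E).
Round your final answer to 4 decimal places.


Using Bayes' theorem:

P(H|E) = P(E|H) × P(H) / P(E)
       = 0.7500 × 0.3857 / 0.3200
       = 0.28927500 / 0.3200
       = 0.9040

The evidence strengthens our belief in H.
Prior: 0.3857 → Posterior: 0.9040


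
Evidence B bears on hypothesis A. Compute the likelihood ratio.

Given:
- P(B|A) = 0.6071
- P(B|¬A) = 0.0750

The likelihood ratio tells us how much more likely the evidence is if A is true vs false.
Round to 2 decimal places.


Likelihood Ratio (LR) = P(B|A) / P(B|¬A)

LR = 0.6071 / 0.0750
   = 8.09

The evidence is 8.09 times more likely if A is true than if A is false.
LR > 1, so observing B raises the odds in favor of A.


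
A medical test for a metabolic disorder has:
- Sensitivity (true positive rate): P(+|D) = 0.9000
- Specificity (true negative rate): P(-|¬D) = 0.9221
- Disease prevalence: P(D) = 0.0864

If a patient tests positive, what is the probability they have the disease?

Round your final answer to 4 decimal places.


Let D = has disease, + = positive test

Given:
- P(D) = 0.0864 (prevalence)
- P(+|D) = 0.9000 (sensitivity)
- P(-|¬D) = 0.9221 (specificity)
- P(+|¬D) = 0.0779 (false positive rate = 1 - specificity)

Step 1: Find P(+)
P(+) = P(+|D)P(D) + P(+|¬D)P(¬D)
     = 0.9000 × 0.0864 + 0.0779 × 0.9136
     = 0.07776000 + 0.07116944
     = 0.14892944

Step 2: Apply Bayes' theorem for P(D|+)
P(D|+) = P(+|D)P(D) / P(+)
       = 0.07776000 / 0.14892944
       = 0.5221


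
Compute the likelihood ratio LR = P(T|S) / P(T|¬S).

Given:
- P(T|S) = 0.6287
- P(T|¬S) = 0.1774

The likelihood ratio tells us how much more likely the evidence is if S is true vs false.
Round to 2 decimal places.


Likelihood Ratio (LR) = P(T|S) / P(T|¬S)

LR = 0.6287 / 0.1774
   = 3.54

The evidence is 3.54 times more likely if S is true than if S is false.
LR > 1, so observing T raises the odds in favor of S.


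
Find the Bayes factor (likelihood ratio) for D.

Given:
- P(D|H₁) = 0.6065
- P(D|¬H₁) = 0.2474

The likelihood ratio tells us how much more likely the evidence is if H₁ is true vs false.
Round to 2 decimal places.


Likelihood Ratio (LR) = P(D|H₁) / P(D|¬H₁)

LR = 0.6065 / 0.2474
   = 2.45

The evidence is 2.45 times more likely if H₁ is true than if H₁ is false.
Because LR exceeds 1, D is evidence for H₁.
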